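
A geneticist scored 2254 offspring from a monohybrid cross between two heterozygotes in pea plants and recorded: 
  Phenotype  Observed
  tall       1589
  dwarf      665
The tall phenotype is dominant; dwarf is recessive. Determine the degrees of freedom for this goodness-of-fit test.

1

For a monohybrid cross between heterozygotes with complete dominance, the expected phenotypic ratio is 3:1.
A goodness-of-fit test with 2 phenotype classes has df = 2 − 1 = 1.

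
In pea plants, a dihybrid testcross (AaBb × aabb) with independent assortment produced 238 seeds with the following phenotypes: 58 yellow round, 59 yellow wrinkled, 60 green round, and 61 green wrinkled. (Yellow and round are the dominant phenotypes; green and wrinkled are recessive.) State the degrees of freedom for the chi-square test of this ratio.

3

A dihybrid testcross with independent assortment gives a 1:1:1:1 ratio.
A goodness-of-fit test with 4 phenotype classes has df = 4 − 1 = 3.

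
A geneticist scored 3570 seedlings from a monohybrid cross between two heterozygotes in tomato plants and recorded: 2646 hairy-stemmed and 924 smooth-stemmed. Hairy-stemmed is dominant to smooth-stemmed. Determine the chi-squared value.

1.482

For a monohybrid cross between heterozygotes with complete dominance, the expected phenotypic ratio is 3:1.
Under the 3:1 hypothesis (Σ ratio = 4, N = 3570):
  hairy-stemmed: 3570 × 3/4 = 2677.5
  smooth-stemmed: 3570 × 1/4 = 892.5
χ² = Σ (O − E)² / E
  hairy-stemmed: (2646 − 2677.5)² / 2677.5 = 0.3706
  smooth-stemmed: (924 − 892.5)² / 892.5 = 1.1118
χ² = 0.3706 + 1.1118 = 1.4824 ≈ 1.482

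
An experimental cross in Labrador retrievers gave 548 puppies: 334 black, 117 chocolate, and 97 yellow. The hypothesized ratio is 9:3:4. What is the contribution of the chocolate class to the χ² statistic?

The 9:3:4 ratio has 16 parts, so with N = 548 the expected counts are:
  black: 548 × 9/16 = 308.25
  chocolate: 548 × 3/16 = 102.75
  yellow: 548 × 4/16 = 137
Contribution of chocolate: (117 − 102.75)² / 102.75 = 1.9763

1.976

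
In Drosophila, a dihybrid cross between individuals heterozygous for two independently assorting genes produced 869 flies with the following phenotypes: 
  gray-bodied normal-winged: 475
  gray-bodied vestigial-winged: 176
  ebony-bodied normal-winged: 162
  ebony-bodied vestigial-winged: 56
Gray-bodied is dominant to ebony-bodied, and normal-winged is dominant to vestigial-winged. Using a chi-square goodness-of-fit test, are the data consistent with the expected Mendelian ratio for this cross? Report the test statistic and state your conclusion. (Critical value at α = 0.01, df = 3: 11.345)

A dihybrid F₂ with independent assortment and complete dominance at both loci gives a 9:3:3:1 phenotypic ratio.
The 9:3:3:1 ratio has 16 parts, so with N = 869 the expected counts are:
  gray-bodied normal-winged: 869 × 9/16 = 488.8125
  gray-bodied vestigial-winged: 869 × 3/16 = 162.9375
  ebony-bodied normal-winged: 869 × 3/16 = 162.9375
  ebony-bodied vestigial-winged: 869 × 1/16 = 54.3125
χ² = Σ (O − E)² / E
  gray-bodied normal-winged: (475 − 488.8125)² / 488.8125 = 0.3903
  gray-bodied vestigial-winged: (176 − 162.9375)² / 162.9375 = 1.0472
  ebony-bodied normal-winged: (162 − 162.9375)² / 162.9375 = 0.0054
  ebony-bodied vestigial-winged: (56 − 54.3125)² / 54.3125 = 0.0524
χ² = 0.3903 + 1.0472 + 0.0054 + 0.0524 = 1.4953 ≈ 1.495
Degrees of freedom = 4 − 1 = 3; critical value at α = 0.01 is 11.345.
Since 1.495 < 11.345, we fail to reject the null hypothesis — the data are consistent with the 9:3:3:1 ratio.

1.495; consistent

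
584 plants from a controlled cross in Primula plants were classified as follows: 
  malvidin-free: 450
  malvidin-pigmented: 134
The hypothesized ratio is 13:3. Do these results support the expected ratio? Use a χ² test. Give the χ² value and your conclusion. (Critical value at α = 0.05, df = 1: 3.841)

6.747; not consistent

Total ratio parts = 16. Expected numbers out of 584:
  malvidin-free: 584 × 13/16 = 474.5
  malvidin-pigmented: 584 × 3/16 = 109.5
χ² = Σ (O − E)² / E
  malvidin-free: (450 − 474.5)² / 474.5 = 1.2650
  malvidin-pigmented: (134 − 109.5)² / 109.5 = 5.4817
χ² = 1.2650 + 5.4817 = 6.7467 ≈ 6.747
Degrees of freedom = 2 − 1 = 1; critical value at α = 0.05 is 3.841.
Since 6.747 > 3.841, we reject the null hypothesis — the data do not fit the 13:3 ratio.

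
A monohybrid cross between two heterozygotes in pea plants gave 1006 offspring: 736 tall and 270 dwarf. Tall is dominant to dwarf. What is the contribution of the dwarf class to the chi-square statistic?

1.361

For a monohybrid cross between heterozygotes with complete dominance, the expected phenotypic ratio is 3:1.
Total ratio parts = 4. Expected numbers out of 1006:
  tall: 1006 × 3/4 = 754.5
  dwarf: 1006 × 1/4 = 251.5
Contribution of dwarf: (270 − 251.5)² / 251.5 = 1.3608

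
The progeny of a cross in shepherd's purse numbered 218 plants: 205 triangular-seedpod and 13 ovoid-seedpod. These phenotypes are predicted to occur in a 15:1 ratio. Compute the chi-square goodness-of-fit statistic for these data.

Expected counts for N = 218 under a 15:1 ratio (total parts = 16):
  triangular-seedpod: 218 × 15/16 = 204.375
  ovoid-seedpod: 218 × 1/16 = 13.625
χ² = Σ (O − E)² / E
  triangular-seedpod: (205 − 204.375)² / 204.375 = 0.0019
  ovoid-seedpod: (13 − 13.625)² / 13.625 = 0.0287
χ² = 0.0019 + 0.0287 = 0.0306 ≈ 0.031

0.031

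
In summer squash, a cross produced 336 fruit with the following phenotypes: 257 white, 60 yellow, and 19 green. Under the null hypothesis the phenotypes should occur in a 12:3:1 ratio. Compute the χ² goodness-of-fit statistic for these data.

0.433

Total ratio parts = 16. Expected numbers out of 336:
  white: 336 × 12/16 = 252
  yellow: 336 × 3/16 = 63
  green: 336 × 1/16 = 21
χ² = Σ (O − E)² / E
  white: (257 − 252)² / 252 = 0.0992
  yellow: (60 − 63)² / 63 = 0.1429
  green: (19 − 21)² / 21 = 0.1905
χ² = 0.0992 + 0.1429 + 0.1905 = 0.4326 ≈ 0.433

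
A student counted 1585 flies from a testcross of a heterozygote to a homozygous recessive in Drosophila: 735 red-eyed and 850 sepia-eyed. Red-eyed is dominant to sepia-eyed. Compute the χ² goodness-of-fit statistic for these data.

8.344

A testcross of a heterozygote (Aa × aa) gives a 1:1 phenotypic ratio.
Total ratio parts = 2. Expected numbers out of 1585:
  red-eyed: 1585 × 1/2 = 792.5
  sepia-eyed: 1585 × 1/2 = 792.5
χ² = Σ (O − E)² / E
  red-eyed: (735 − 792.5)² / 792.5 = 4.1719
  sepia-eyed: (850 − 792.5)² / 792.5 = 4.1719
χ² = 4.1719 + 4.1719 = 8.3438 ≈ 8.344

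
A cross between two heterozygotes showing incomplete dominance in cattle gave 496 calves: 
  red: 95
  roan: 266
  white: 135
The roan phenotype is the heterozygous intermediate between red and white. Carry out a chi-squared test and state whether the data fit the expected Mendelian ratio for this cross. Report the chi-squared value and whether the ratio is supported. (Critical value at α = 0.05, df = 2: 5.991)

9.065; not consistent

With incomplete dominance, a heterozygote × heterozygote cross gives a 1:2:1 phenotypic ratio.
The 1:2:1 ratio has 4 parts, so with N = 496 the expected counts are:
  red: 496 × 1/4 = 124
  roan: 496 × 2/4 = 248
  white: 496 × 1/4 = 124
χ² = Σ (O − E)² / E
  red: (95 − 124)² / 124 = 6.7823
  roan: (266 − 248)² / 248 = 1.3065
  white: (135 − 124)² / 124 = 0.9758
χ² = 6.7823 + 1.3065 + 0.9758 = 9.0646 ≈ 9.065
Degrees of freedom = 3 − 1 = 2; critical value at α = 0.05 is 5.991.
Since 9.065 > 5.991, we reject the null hypothesis — the data do not fit the 1:2:1 ratio.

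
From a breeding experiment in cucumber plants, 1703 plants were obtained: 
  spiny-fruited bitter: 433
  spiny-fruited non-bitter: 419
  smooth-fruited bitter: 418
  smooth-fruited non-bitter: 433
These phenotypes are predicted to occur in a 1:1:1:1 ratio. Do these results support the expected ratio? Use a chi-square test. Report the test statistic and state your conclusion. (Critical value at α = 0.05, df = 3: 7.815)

The 1:1:1:1 ratio has 4 parts, so with N = 1703 the expected counts are:
  spiny-fruited bitter: 1703 × 1/4 = 425.75
  spiny-fruited non-bitter: 1703 × 1/4 = 425.75
  smooth-fruited bitter: 1703 × 1/4 = 425.75
  smooth-fruited non-bitter: 1703 × 1/4 = 425.75
χ² = Σ (O − E)² / E
  spiny-fruited bitter: (433 − 425.75)² / 425.75 = 0.1235
  spiny-fruited non-bitter: (419 − 425.75)² / 425.75 = 0.1070
  smooth-fruited bitter: (418 − 425.75)² / 425.75 = 0.1411
  smooth-fruited non-bitter: (433 − 425.75)² / 425.75 = 0.1235
χ² = 0.1235 + 0.1070 + 0.1411 + 0.1235 = 0.4951 ≈ 0.495
Degrees of freedom = 4 − 1 = 3; critical value at α = 0.05 is 7.815.
Since 0.495 < 7.815, we fail to reject the null hypothesis — the data are consistent with the 1:1:1:1 ratio.

0.495; consistent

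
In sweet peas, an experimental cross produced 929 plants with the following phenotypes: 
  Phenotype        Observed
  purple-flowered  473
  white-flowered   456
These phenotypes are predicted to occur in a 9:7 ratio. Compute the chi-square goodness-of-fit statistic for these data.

10.745

Under the 9:7 hypothesis (Σ ratio = 16, N = 929):
  purple-flowered: 929 × 9/16 = 522.5625
  white-flowered: 929 × 7/16 = 406.4375
χ² = Σ (O − E)² / E
  purple-flowered: (473 − 522.5625)² / 522.5625 = 4.7008
  white-flowered: (456 − 406.4375)² / 406.4375 = 6.0438
χ² = 4.7008 + 6.0438 = 10.7446 ≈ 10.745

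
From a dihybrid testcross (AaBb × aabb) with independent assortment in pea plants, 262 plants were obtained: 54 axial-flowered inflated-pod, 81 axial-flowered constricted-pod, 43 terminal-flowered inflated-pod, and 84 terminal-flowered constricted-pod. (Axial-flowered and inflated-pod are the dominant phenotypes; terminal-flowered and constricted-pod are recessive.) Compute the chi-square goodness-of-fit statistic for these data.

A dihybrid testcross with independent assortment gives a 1:1:1:1 ratio.
Total ratio parts = 4. Expected numbers out of 262:
  axial-flowered inflated-pod: 262 × 1/4 = 65.5
  axial-flowered constricted-pod: 262 × 1/4 = 65.5
  terminal-flowered inflated-pod: 262 × 1/4 = 65.5
  terminal-flowered constricted-pod: 262 × 1/4 = 65.5
χ² = Σ (O − E)² / E
  axial-flowered inflated-pod: (54 − 65.5)² / 65.5 = 2.0191
  axial-flowered constricted-pod: (81 − 65.5)² / 65.5 = 3.6679
  terminal-flowered inflated-pod: (43 − 65.5)² / 65.5 = 7.7290
  terminal-flowered constricted-pod: (84 − 65.5)² / 65.5 = 5.2252
χ² = 2.0191 + 3.6679 + 7.7290 + 5.2252 = 18.6412 ≈ 18.641

18.641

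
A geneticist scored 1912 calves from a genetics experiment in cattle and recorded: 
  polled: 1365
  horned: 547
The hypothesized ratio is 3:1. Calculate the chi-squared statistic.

Under the 3:1 hypothesis (Σ ratio = 4, N = 1912):
  polled: 1912 × 3/4 = 1434
  horned: 1912 × 1/4 = 478
χ² = Σ (O − E)² / E
  polled: (1365 − 1434)² / 1434 = 3.3201
  horned: (547 − 478)² / 478 = 9.9603
χ² = 3.3201 + 9.9603 = 13.2804 ≈ 13.280

13.280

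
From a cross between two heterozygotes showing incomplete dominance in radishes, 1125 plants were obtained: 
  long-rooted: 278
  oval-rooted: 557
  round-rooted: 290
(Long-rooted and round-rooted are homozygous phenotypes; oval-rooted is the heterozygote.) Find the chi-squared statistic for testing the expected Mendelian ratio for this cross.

With incomplete dominance, a heterozygote × heterozygote cross gives a 1:2:1 phenotypic ratio.
The 1:2:1 ratio has 4 parts, so with N = 1125 the expected counts are:
  long-rooted: 1125 × 1/4 = 281.25
  oval-rooted: 1125 × 2/4 = 562.5
  round-rooted: 1125 × 1/4 = 281.25
χ² = Σ (O − E)² / E
  long-rooted: (278 − 281.25)² / 281.25 = 0.0376
  oval-rooted: (557 − 562.5)² / 562.5 = 0.0538
  round-rooted: (290 − 281.25)² / 281.25 = 0.2722
χ² = 0.0376 + 0.0538 + 0.2722 = 0.3636 ≈ 0.364

0.364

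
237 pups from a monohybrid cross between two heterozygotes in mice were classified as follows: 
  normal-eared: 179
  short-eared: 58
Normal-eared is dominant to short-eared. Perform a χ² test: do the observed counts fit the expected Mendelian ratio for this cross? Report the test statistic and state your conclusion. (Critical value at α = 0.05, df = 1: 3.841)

For a monohybrid cross between heterozygotes with complete dominance, the expected phenotypic ratio is 3:1.
Total ratio parts = 4. Expected numbers out of 237:
  normal-eared: 237 × 3/4 = 177.75
  short-eared: 237 × 1/4 = 59.25
χ² = Σ (O − E)² / E
  normal-eared: (179 − 177.75)² / 177.75 = 0.0088
  short-eared: (58 − 59.25)² / 59.25 = 0.0264
χ² = 0.0088 + 0.0264 = 0.0352 ≈ 0.035
Degrees of freedom = 2 − 1 = 1; critical value at α = 0.05 is 3.841.
Since 0.035 < 3.841, we fail to reject the null hypothesis — the data are consistent with the 3:1 ratio.

0.035; consistent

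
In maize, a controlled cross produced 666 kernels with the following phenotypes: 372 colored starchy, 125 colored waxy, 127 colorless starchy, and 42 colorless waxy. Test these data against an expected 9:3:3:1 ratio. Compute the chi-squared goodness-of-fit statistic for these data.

Under the 9:3:3:1 hypothesis (Σ ratio = 16, N = 666):
  colored starchy: 666 × 9/16 = 374.625
  colored waxy: 666 × 3/16 = 124.875
  colorless starchy: 666 × 3/16 = 124.875
  colorless waxy: 666 × 1/16 = 41.625
χ² = Σ (O − E)² / E
  colored starchy: (372 − 374.625)² / 374.625 = 0.0184
  colored waxy: (125 − 124.875)² / 124.875 = 0.0001
  colorless starchy: (127 − 124.875)² / 124.875 = 0.0362
  colorless waxy: (42 − 41.625)² / 41.625 = 0.0034
χ² = 0.0184 + 0.0001 + 0.0362 + 0.0034 = 0.0581 ≈ 0.058

0.058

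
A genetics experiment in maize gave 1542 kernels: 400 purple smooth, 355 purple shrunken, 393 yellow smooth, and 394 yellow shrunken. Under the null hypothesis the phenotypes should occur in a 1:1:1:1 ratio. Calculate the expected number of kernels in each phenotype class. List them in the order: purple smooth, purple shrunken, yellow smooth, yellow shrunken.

385.5, 385.5, 385.5, 385.5

The 1:1:1:1 ratio has 4 parts, so with N = 1542 the expected counts are:
  purple smooth: 1542 × 1/4 = 385.5
  purple shrunken: 1542 × 1/4 = 385.5
  yellow smooth: 1542 × 1/4 = 385.5
  yellow shrunken: 1542 × 1/4 = 385.5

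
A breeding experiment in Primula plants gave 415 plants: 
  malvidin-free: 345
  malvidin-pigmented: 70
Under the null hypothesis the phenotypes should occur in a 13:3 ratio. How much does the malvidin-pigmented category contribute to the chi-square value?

0.784

Under the 13:3 hypothesis (Σ ratio = 16, N = 415):
  malvidin-free: 415 × 13/16 = 337.1875
  malvidin-pigmented: 415 × 3/16 = 77.8125
Contribution of malvidin-pigmented: (70 − 77.8125)² / 77.8125 = 0.7844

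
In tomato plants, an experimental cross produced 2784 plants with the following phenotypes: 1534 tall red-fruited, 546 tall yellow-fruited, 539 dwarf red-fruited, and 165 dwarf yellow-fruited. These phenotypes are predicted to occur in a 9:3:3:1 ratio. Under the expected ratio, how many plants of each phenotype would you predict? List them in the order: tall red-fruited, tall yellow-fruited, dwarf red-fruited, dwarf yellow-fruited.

1566, 522, 522, 174

Under the 9:3:3:1 hypothesis (Σ ratio = 16, N = 2784):
  tall red-fruited: 2784 × 9/16 = 1566
  tall yellow-fruited: 2784 × 3/16 = 522
  dwarf red-fruited: 2784 × 3/16 = 522
  dwarf yellow-fruited: 2784 × 1/16 = 174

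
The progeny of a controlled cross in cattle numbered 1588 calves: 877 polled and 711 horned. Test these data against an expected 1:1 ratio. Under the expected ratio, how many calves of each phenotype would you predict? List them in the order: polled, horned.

Expected counts for N = 1588 under a 1:1 ratio (total parts = 2):
  polled: 1588 × 1/2 = 794
  horned: 1588 × 1/2 = 794

794, 794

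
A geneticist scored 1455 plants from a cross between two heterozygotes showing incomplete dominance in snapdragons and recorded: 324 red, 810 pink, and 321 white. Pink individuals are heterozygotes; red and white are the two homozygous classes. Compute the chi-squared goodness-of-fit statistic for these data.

With incomplete dominance, a heterozygote × heterozygote cross gives a 1:2:1 phenotypic ratio.
Expected counts for N = 1455 under a 1:2:1 ratio (total parts = 4):
  red: 1455 × 1/4 = 363.75
  pink: 1455 × 2/4 = 727.5
  white: 1455 × 1/4 = 363.75
χ² = Σ (O − E)² / E
  red: (324 − 363.75)² / 363.75 = 4.3438
  pink: (810 − 727.5)² / 727.5 = 9.3557
  white: (321 − 363.75)² / 363.75 = 5.0242
χ² = 4.3438 + 9.3557 + 5.0242 = 18.7237 ≈ 18.724

18.724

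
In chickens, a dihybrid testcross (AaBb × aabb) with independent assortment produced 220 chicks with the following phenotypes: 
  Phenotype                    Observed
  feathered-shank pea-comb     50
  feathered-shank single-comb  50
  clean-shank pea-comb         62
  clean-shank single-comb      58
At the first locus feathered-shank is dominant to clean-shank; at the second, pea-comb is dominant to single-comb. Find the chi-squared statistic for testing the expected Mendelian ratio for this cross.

1.964

A dihybrid testcross with independent assortment gives a 1:1:1:1 ratio.
Expected counts for N = 220 under a 1:1:1:1 ratio (total parts = 4):
  feathered-shank pea-comb: 220 × 1/4 = 55
  feathered-shank single-comb: 220 × 1/4 = 55
  clean-shank pea-comb: 220 × 1/4 = 55
  clean-shank single-comb: 220 × 1/4 = 55
χ² = Σ (O − E)² / E
  feathered-shank pea-comb: (50 − 55)² / 55 = 0.4545
  feathered-shank single-comb: (50 − 55)² / 55 = 0.4545
  clean-shank pea-comb: (62 − 55)² / 55 = 0.8909
  clean-shank single-comb: (58 − 55)² / 55 = 0.1636
χ² = 0.4545 + 0.4545 + 0.8909 + 0.1636 = 1.9635 ≈ 1.964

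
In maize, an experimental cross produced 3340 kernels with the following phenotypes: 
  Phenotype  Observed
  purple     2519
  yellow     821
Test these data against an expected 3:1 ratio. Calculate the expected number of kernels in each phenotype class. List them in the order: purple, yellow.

Total ratio parts = 4. Expected numbers out of 3340:
  purple: 3340 × 3/4 = 2505
  yellow: 3340 × 1/4 = 835

2505, 835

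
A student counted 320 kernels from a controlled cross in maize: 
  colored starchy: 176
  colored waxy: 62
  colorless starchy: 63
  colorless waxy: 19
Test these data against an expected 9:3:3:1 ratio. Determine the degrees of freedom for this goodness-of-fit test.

3

A goodness-of-fit test with 4 phenotype classes has df = 4 − 1 = 3.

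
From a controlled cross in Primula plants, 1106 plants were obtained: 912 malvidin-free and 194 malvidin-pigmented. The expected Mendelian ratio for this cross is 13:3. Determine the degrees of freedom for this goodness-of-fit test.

1

A goodness-of-fit test with 2 phenotype classes has df = 2 − 1 = 1.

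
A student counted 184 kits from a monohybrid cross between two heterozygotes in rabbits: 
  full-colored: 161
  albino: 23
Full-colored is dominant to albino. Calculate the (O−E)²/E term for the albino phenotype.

11.500

For a monohybrid cross between heterozygotes with complete dominance, the expected phenotypic ratio is 3:1.
The 3:1 ratio has 4 parts, so with N = 184 the expected counts are:
  full-colored: 184 × 3/4 = 138
  albino: 184 × 1/4 = 46
Contribution of albino: (23 − 46)² / 46 = 11.5000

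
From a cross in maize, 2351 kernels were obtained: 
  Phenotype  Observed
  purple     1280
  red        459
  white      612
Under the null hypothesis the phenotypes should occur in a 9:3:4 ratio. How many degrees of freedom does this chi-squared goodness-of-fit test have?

A goodness-of-fit test with 3 phenotype classes has df = 3 − 1 = 2.

2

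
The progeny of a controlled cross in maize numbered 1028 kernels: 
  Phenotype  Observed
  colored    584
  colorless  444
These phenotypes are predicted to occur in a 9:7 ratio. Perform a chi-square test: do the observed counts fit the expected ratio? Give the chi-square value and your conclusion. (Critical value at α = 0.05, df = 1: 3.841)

0.131; consistent

Expected counts for N = 1028 under a 9:7 ratio (total parts = 16):
  colored: 1028 × 9/16 = 578.25
  colorless: 1028 × 7/16 = 449.75
χ² = Σ (O − E)² / E
  colored: (584 − 578.25)² / 578.25 = 0.0572
  colorless: (444 − 449.75)² / 449.75 = 0.0735
χ² = 0.0572 + 0.0735 = 0.1307 ≈ 0.131
Degrees of freedom = 2 − 1 = 1; critical value at α = 0.05 is 3.841.
Since 0.131 < 3.841, we fail to reject the null hypothesis — the data are consistent with the 9:7 ratio.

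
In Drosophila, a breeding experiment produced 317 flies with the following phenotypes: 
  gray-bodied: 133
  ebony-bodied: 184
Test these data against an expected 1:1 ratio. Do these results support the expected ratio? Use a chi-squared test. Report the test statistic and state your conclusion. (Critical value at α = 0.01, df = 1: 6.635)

8.205; not consistent

Expected counts for N = 317 under a 1:1 ratio (total parts = 2):
  gray-bodied: 317 × 1/2 = 158.5
  ebony-bodied: 317 × 1/2 = 158.5
χ² = Σ (O − E)² / E
  gray-bodied: (133 − 158.5)² / 158.5 = 4.1025
  ebony-bodied: (184 − 158.5)² / 158.5 = 4.1025
χ² = 4.1025 + 4.1025 = 8.205
Degrees of freedom = 2 − 1 = 1; critical value at α = 0.01 is 6.635.
Since 8.205 > 6.635, we reject the null hypothesis — the data do not fit the 1:1 ratio.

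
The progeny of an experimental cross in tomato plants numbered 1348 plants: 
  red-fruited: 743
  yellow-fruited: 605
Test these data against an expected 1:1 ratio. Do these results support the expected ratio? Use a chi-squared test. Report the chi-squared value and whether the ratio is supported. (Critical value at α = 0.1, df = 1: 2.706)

Expected counts for N = 1348 under a 1:1 ratio (total parts = 2):
  red-fruited: 1348 × 1/2 = 674
  yellow-fruited: 1348 × 1/2 = 674
χ² = Σ (O − E)² / E
  red-fruited: (743 − 674)² / 674 = 7.0638
  yellow-fruited: (605 − 674)² / 674 = 7.0638
χ² = 7.0638 + 7.0638 = 14.1276 ≈ 14.128
Degrees of freedom = 2 − 1 = 1; critical value at α = 0.1 is 2.706.
Since 14.128 > 2.706, we reject the null hypothesis — the data do not fit the 1:1 ratio.

14.128; not consistent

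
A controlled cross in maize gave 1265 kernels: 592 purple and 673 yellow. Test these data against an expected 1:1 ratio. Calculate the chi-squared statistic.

5.187

Under the 1:1 hypothesis (Σ ratio = 2, N = 1265):
  purple: 1265 × 1/2 = 632.5
  yellow: 1265 × 1/2 = 632.5
χ² = Σ (O − E)² / E
  purple: (592 − 632.5)² / 632.5 = 2.5933
  yellow: (673 − 632.5)² / 632.5 = 2.5933
χ² = 2.5933 + 2.5933 = 5.1866 ≈ 5.187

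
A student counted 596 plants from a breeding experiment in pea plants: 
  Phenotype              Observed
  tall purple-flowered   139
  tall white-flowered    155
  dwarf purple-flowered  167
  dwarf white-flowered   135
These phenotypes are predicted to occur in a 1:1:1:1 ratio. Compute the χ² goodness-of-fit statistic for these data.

Under the 1:1:1:1 hypothesis (Σ ratio = 4, N = 596):
  tall purple-flowered: 596 × 1/4 = 149
  tall white-flowered: 596 × 1/4 = 149
  dwarf purple-flowered: 596 × 1/4 = 149
  dwarf white-flowered: 596 × 1/4 = 149
χ² = Σ (O − E)² / E
  tall purple-flowered: (139 − 149)² / 149 = 0.6711
  tall white-flowered: (155 − 149)² / 149 = 0.2416
  dwarf purple-flowered: (167 − 149)² / 149 = 2.1745
  dwarf white-flowered: (135 − 149)² / 149 = 1.3154
χ² = 0.6711 + 0.2416 + 2.1745 + 1.3154 = 4.4026 ≈ 4.403

4.403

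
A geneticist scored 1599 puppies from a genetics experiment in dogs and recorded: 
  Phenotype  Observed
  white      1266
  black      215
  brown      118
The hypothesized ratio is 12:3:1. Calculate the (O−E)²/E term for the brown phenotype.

The 12:3:1 ratio has 16 parts, so with N = 1599 the expected counts are:
  white: 1599 × 12/16 = 1199.25
  black: 1599 × 3/16 = 299.8125
  brown: 1599 × 1/16 = 99.9375
Contribution of brown: (118 − 99.9375)² / 99.9375 = 3.2646

3.265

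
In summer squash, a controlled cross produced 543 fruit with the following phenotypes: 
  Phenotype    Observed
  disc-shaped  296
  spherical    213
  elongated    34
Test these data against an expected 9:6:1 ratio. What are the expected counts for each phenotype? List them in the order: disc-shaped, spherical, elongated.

305.4375, 203.625, 33.9375

Expected counts for N = 543 under a 9:6:1 ratio (total parts = 16):
  disc-shaped: 543 × 9/16 = 305.4375
  spherical: 543 × 6/16 = 203.625
  elongated: 543 × 1/16 = 33.9375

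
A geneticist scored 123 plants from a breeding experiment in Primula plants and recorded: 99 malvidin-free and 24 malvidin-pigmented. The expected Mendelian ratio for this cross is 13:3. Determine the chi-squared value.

0.047

Total ratio parts = 16. Expected numbers out of 123:
  malvidin-free: 123 × 13/16 = 99.9375
  malvidin-pigmented: 123 × 3/16 = 23.0625
χ² = Σ (O − E)² / E
  malvidin-free: (99 − 99.9375)² / 99.9375 = 0.0088
  malvidin-pigmented: (24 − 23.0625)² / 23.0625 = 0.0381
χ² = 0.0088 + 0.0381 = 0.0469 ≈ 0.047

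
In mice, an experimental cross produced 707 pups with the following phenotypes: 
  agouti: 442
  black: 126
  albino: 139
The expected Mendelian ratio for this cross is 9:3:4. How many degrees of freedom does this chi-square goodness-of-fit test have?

A goodness-of-fit test with 3 phenotype classes has df = 3 − 1 = 2.

2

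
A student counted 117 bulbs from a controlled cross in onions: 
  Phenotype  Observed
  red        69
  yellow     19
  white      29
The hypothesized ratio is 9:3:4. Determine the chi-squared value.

Total ratio parts = 16. Expected numbers out of 117:
  red: 117 × 9/16 = 65.8125
  yellow: 117 × 3/16 = 21.9375
  white: 117 × 4/16 = 29.25
χ² = Σ (O − E)² / E
  red: (69 − 65.8125)² / 65.8125 = 0.1544
  yellow: (19 − 21.9375)² / 21.9375 = 0.3933
  white: (29 − 29.25)² / 29.25 = 0.0021
χ² = 0.1544 + 0.3933 + 0.0021 = 0.5498 ≈ 0.550

0.550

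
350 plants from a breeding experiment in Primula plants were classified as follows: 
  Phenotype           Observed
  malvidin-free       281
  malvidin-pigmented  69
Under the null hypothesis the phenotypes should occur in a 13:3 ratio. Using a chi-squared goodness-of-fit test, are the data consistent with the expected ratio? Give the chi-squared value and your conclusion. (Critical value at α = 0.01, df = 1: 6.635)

Under the 13:3 hypothesis (Σ ratio = 16, N = 350):
  malvidin-free: 350 × 13/16 = 284.375
  malvidin-pigmented: 350 × 3/16 = 65.625
χ² = Σ (O − E)² / E
  malvidin-free: (281 − 284.375)² / 284.375 = 0.0401
  malvidin-pigmented: (69 − 65.625)² / 65.625 = 0.1736
χ² = 0.0401 + 0.1736 = 0.2137 ≈ 0.214
Degrees of freedom = 2 − 1 = 1; critical value at α = 0.01 is 6.635.
Since 0.214 < 6.635, we fail to reject the null hypothesis — the data are consistent with the 13:3 ratio.

0.214; consistent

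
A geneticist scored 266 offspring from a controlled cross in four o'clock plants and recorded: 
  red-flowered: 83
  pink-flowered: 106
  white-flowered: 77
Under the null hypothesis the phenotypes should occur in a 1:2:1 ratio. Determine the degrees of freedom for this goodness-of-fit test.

2

A goodness-of-fit test with 3 phenotype classes has df = 3 − 1 = 2.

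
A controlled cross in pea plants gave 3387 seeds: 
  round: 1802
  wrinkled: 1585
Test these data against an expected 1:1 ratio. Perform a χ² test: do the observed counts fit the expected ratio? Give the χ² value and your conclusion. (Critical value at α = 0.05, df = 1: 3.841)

13.903; not consistent

Total ratio parts = 2. Expected numbers out of 3387:
  round: 3387 × 1/2 = 1693.5
  wrinkled: 3387 × 1/2 = 1693.5
χ² = Σ (O − E)² / E
  round: (1802 − 1693.5)² / 1693.5 = 6.9514
  wrinkled: (1585 − 1693.5)² / 1693.5 = 6.9514
χ² = 6.9514 + 6.9514 = 13.9028 ≈ 13.903
Degrees of freedom = 2 − 1 = 1; critical value at α = 0.05 is 3.841.
Since 13.903 > 3.841, we reject the null hypothesis — the data do not fit the 1:1 ratio.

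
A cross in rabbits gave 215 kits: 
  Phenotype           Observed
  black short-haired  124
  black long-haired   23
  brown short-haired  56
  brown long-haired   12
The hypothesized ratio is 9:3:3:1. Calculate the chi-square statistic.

13.771

Total ratio parts = 16. Expected numbers out of 215:
  black short-haired: 215 × 9/16 = 120.9375
  black long-haired: 215 × 3/16 = 40.3125
  brown short-haired: 215 × 3/16 = 40.3125
  brown long-haired: 215 × 1/16 = 13.4375
χ² = Σ (O − E)² / E
  black short-haired: (124 − 120.9375)² / 120.9375 = 0.0776
  black long-haired: (23 − 40.3125)² / 40.3125 = 7.4350
  brown short-haired: (56 − 40.3125)² / 40.3125 = 6.1047
  brown long-haired: (12 − 13.4375)² / 13.4375 = 0.1538
χ² = 0.0776 + 7.4350 + 6.1047 + 0.1538 = 13.7711 ≈ 13.771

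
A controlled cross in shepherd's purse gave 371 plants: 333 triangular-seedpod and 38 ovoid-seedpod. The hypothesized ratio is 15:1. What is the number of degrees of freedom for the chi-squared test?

1

A goodness-of-fit test with 2 phenotype classes has df = 2 − 1 = 1.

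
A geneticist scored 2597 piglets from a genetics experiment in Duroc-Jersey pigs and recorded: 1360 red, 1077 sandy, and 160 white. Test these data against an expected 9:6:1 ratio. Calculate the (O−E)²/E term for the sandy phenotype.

Total ratio parts = 16. Expected numbers out of 2597:
  red: 2597 × 9/16 = 1460.8125
  sandy: 2597 × 6/16 = 973.875
  white: 2597 × 1/16 = 162.3125
Contribution of sandy: (1077 − 973.875)² / 973.875 = 10.9201

10.920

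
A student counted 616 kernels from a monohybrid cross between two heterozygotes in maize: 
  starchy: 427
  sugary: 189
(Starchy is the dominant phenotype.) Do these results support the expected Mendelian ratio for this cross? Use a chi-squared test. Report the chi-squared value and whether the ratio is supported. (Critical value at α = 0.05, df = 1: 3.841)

10.606; not consistent

For a monohybrid cross between heterozygotes with complete dominance, the expected phenotypic ratio is 3:1.
Under the 3:1 hypothesis (Σ ratio = 4, N = 616):
  starchy: 616 × 3/4 = 462
  sugary: 616 × 1/4 = 154
χ² = Σ (O − E)² / E
  starchy: (427 − 462)² / 462 = 2.6515
  sugary: (189 − 154)² / 154 = 7.9545
χ² = 2.6515 + 7.9545 = 10.606
Degrees of freedom = 2 − 1 = 1; critical value at α = 0.05 is 3.841.
Since 10.606 > 3.841, we reject the null hypothesis — the data do not fit the 3:1 ratio.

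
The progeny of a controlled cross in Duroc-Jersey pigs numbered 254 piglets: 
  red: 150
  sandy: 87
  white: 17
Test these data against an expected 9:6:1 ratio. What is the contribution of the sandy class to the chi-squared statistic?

Total ratio parts = 16. Expected numbers out of 254:
  red: 254 × 9/16 = 142.875
  sandy: 254 × 6/16 = 95.25
  white: 254 × 1/16 = 15.875
Contribution of sandy: (87 − 95.25)² / 95.25 = 0.7146

0.715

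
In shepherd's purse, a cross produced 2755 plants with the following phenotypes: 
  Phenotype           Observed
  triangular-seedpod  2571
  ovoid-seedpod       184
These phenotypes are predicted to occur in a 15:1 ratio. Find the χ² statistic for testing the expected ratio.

Under the 15:1 hypothesis (Σ ratio = 16, N = 2755):
  triangular-seedpod: 2755 × 15/16 = 2582.8125
  ovoid-seedpod: 2755 × 1/16 = 172.1875
χ² = Σ (O − E)² / E
  triangular-seedpod: (2571 − 2582.8125)² / 2582.8125 = 0.0540
  ovoid-seedpod: (184 − 172.1875)² / 172.1875 = 0.8104
χ² = 0.0540 + 0.8104 = 0.8644 ≈ 0.864

0.864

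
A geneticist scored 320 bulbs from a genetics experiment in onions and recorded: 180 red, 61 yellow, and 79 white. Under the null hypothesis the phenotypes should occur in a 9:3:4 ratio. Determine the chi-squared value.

The 9:3:4 ratio has 16 parts, so with N = 320 the expected counts are:
  red: 320 × 9/16 = 180
  yellow: 320 × 3/16 = 60
  white: 320 × 4/16 = 80
χ² = Σ (O − E)² / E
  red: (180 − 180)² / 180 = 0.0000
  yellow: (61 − 60)² / 60 = 0.0167
  white: (79 − 80)² / 80 = 0.0125
χ² = 0.0000 + 0.0167 + 0.0125 = 0.0292 ≈ 0.029

0.029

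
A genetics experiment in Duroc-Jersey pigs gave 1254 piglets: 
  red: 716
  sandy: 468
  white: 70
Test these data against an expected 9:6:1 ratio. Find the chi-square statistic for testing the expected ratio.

Expected counts for N = 1254 under a 9:6:1 ratio (total parts = 16):
  red: 1254 × 9/16 = 705.375
  sandy: 1254 × 6/16 = 470.25
  white: 1254 × 1/16 = 78.375
χ² = Σ (O − E)² / E
  red: (716 − 705.375)² / 705.375 = 0.1600
  sandy: (468 − 470.25)² / 470.25 = 0.0108
  white: (70 − 78.375)² / 78.375 = 0.8949
χ² = 0.1600 + 0.0108 + 0.8949 = 1.0657 ≈ 1.066

1.066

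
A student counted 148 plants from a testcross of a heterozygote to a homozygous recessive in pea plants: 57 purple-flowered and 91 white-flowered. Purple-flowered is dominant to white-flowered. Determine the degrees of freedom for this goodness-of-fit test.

1

A testcross of a heterozygote (Aa × aa) gives a 1:1 phenotypic ratio.
A goodness-of-fit test with 2 phenotype classes has df = 2 − 1 = 1.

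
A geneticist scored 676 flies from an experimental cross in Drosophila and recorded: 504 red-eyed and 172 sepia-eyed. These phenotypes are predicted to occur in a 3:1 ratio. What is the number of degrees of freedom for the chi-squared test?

1

A goodness-of-fit test with 2 phenotype classes has df = 2 − 1 = 1.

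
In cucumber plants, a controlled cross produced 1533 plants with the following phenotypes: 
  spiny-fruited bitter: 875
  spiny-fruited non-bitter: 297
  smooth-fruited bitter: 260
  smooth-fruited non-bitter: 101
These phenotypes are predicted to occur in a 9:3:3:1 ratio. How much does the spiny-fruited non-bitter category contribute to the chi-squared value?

Total ratio parts = 16. Expected numbers out of 1533:
  spiny-fruited bitter: 1533 × 9/16 = 862.3125
  spiny-fruited non-bitter: 1533 × 3/16 = 287.4375
  smooth-fruited bitter: 1533 × 3/16 = 287.4375
  smooth-fruited non-bitter: 1533 × 1/16 = 95.8125
Contribution of spiny-fruited non-bitter: (297 − 287.4375)² / 287.4375 = 0.3181

0.318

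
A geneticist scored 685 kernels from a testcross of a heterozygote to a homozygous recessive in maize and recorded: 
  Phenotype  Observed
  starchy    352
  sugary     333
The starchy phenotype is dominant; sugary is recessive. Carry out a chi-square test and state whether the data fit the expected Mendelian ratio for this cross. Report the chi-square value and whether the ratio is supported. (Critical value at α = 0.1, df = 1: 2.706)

0.527; consistent

A testcross of a heterozygote (Aa × aa) gives a 1:1 phenotypic ratio.
Under the 1:1 hypothesis (Σ ratio = 2, N = 685):
  starchy: 685 × 1/2 = 342.5
  sugary: 685 × 1/2 = 342.5
χ² = Σ (O − E)² / E
  starchy: (352 − 342.5)² / 342.5 = 0.2635
  sugary: (333 − 342.5)² / 342.5 = 0.2635
χ² = 0.2635 + 0.2635 = 0.527
Degrees of freedom = 2 − 1 = 1; critical value at α = 0.1 is 2.706.
Since 0.527 < 2.706, we fail to reject the null hypothesis — the data are consistent with the 1:1 ratio.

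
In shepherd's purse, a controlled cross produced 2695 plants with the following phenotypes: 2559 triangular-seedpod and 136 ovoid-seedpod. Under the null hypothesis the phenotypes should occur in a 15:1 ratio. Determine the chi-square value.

6.663

Under the 15:1 hypothesis (Σ ratio = 16, N = 2695):
  triangular-seedpod: 2695 × 15/16 = 2526.5625
  ovoid-seedpod: 2695 × 1/16 = 168.4375
χ² = Σ (O − E)² / E
  triangular-seedpod: (2559 − 2526.5625)² / 2526.5625 = 0.4165
  ovoid-seedpod: (136 − 168.4375)² / 168.4375 = 6.2468
χ² = 0.4165 + 6.2468 = 6.6633 ≈ 6.663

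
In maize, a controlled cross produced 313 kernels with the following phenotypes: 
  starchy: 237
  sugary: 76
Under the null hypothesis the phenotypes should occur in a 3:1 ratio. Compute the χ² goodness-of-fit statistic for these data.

0.086

The 3:1 ratio has 4 parts, so with N = 313 the expected counts are:
  starchy: 313 × 3/4 = 234.75
  sugary: 313 × 1/4 = 78.25
χ² = Σ (O − E)² / E
  starchy: (237 − 234.75)² / 234.75 = 0.0216
  sugary: (76 − 78.25)² / 78.25 = 0.0647
χ² = 0.0216 + 0.0647 = 0.0863 ≈ 0.086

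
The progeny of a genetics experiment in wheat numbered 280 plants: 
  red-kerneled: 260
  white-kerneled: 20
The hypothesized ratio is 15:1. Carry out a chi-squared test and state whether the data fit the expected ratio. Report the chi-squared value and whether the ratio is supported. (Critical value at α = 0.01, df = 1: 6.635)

0.381; consistent

Expected counts for N = 280 under a 15:1 ratio (total parts = 16):
  red-kerneled: 280 × 15/16 = 262.5
  white-kerneled: 280 × 1/16 = 17.5
χ² = Σ (O − E)² / E
  red-kerneled: (260 − 262.5)² / 262.5 = 0.0238
  white-kerneled: (20 − 17.5)² / 17.5 = 0.3571
χ² = 0.0238 + 0.3571 = 0.3809 ≈ 0.381
Degrees of freedom = 2 − 1 = 1; critical value at α = 0.01 is 6.635.
Since 0.381 < 6.635, we fail to reject the null hypothesis — the data are consistent with the 15:1 ratio.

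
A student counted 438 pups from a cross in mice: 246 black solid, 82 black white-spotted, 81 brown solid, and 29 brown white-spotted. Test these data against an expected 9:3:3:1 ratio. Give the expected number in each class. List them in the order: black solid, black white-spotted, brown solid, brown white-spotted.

The 9:3:3:1 ratio has 16 parts, so with N = 438 the expected counts are:
  black solid: 438 × 9/16 = 246.375
  black white-spotted: 438 × 3/16 = 82.125
  brown solid: 438 × 3/16 = 82.125
  brown white-spotted: 438 × 1/16 = 27.375

246.375, 82.125, 82.125, 27.375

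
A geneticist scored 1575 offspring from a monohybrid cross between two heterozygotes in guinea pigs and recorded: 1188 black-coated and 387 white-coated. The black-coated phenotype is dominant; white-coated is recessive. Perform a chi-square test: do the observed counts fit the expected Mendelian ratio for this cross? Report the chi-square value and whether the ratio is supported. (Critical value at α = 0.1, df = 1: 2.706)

For a monohybrid cross between heterozygotes with complete dominance, the expected phenotypic ratio is 3:1.
Under the 3:1 hypothesis (Σ ratio = 4, N = 1575):
  black-coated: 1575 × 3/4 = 1181.25
  white-coated: 1575 × 1/4 = 393.75
χ² = Σ (O − E)² / E
  black-coated: (1188 − 1181.25)² / 1181.25 = 0.0386
  white-coated: (387 − 393.75)² / 393.75 = 0.1157
χ² = 0.0386 + 0.1157 = 0.1543 ≈ 0.154
Degrees of freedom = 2 − 1 = 1; critical value at α = 0.1 is 2.706.
Since 0.154 < 2.706, we fail to reject the null hypothesis — the data are consistent with the 3:1 ratio.

0.154; consistent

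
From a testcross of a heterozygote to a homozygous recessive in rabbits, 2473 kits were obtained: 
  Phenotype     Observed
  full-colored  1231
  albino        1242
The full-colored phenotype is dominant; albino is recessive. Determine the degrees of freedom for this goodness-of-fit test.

A testcross of a heterozygote (Aa × aa) gives a 1:1 phenotypic ratio.
A goodness-of-fit test with 2 phenotype classes has df = 2 − 1 = 1.

1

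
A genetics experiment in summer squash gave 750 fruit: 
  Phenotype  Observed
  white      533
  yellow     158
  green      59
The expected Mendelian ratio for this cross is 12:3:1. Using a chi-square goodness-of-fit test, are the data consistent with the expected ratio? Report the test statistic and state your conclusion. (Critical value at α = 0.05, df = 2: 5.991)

Under the 12:3:1 hypothesis (Σ ratio = 16, N = 750):
  white: 750 × 12/16 = 562.5
  yellow: 750 × 3/16 = 140.625
  green: 750 × 1/16 = 46.875
χ² = Σ (O − E)² / E
  white: (533 − 562.5)² / 562.5 = 1.5471
  yellow: (158 − 140.625)² / 140.625 = 2.1468
  green: (59 − 46.875)² / 46.875 = 3.1363
χ² = 1.5471 + 2.1468 + 3.1363 = 6.8302 ≈ 6.830
Degrees of freedom = 3 − 1 = 2; critical value at α = 0.05 is 5.991.
Since 6.830 > 5.991, we reject the null hypothesis — the data do not fit the 12:3:1 ratio.

6.830; not consistent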